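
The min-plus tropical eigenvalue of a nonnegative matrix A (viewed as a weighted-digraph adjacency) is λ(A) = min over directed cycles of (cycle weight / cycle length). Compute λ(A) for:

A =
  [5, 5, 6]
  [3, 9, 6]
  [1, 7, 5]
λ(A) = 7/2

Enumerate directed cycles and compute their means (weight / length). Sample:
  cycle 0 → 0: weight = 5, length = 1, mean = 5/1 ≈ 5.000
  cycle 1 → 1: weight = 9, length = 1, mean = 9/1 ≈ 9.000
  cycle 2 → 2: weight = 5, length = 1, mean = 5/1 ≈ 5.000
  cycle 0 → 1 → 0: weight = 8, length = 2, mean = 8/2 ≈ 4.000
  cycle 0 → 2 → 0: weight = 7, length = 2, mean = 7/2 ≈ 3.500
  cycle 1 → 0 → 1: weight = 8, length = 2, mean = 8/2 ≈ 4.000
Minimum mean = 3.500, attained e.g. along the cycle 0 → 2 → 0 with weight 7 and length 2. So λ(A) = 7/2 = 7/2.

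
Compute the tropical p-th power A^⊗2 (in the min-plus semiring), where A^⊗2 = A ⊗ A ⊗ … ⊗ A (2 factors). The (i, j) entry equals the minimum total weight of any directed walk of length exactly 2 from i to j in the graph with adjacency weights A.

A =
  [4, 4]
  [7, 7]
A^⊗2 =
  [8, 8]
  [11, 11]

Each entry (A^⊗2)_ij equals the minimum over all length-2 walks i = v_0 → v_1 → … → v_2 = j of Σ_t A[v_t][v_{t+1}]. For example, for (i, j) = (0, 1) we minimise over 2 possible intermediate vertex sequences; the minimum is 8, attained along the walk 0 → 0 → 1.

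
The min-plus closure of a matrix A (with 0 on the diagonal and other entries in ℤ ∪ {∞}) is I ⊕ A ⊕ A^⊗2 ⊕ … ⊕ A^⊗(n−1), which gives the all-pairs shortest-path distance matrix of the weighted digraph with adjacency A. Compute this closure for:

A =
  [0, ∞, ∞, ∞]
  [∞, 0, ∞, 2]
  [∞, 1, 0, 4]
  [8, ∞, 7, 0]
Closure =
  [0, ∞, ∞, ∞]
  [10, 0, 9, 2]
  [11, 1, 0, 3]
  [8, 8, 7, 0]

This is the Floyd-Warshall all-pairs shortest-path computation. For each intermediate vertex k = 0, 1, …, 3, update dist[i][j] ← min(dist[i][j], dist[i][k] + dist[k][j]). The final matrix gives, for each (i, j), the minimum total weight of any directed path from i to j (possibly empty when i = j).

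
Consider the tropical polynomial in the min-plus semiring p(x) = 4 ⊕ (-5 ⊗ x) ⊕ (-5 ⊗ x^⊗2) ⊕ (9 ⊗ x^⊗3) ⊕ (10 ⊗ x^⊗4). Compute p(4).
p(4) = -1

A tropical monomial a ⊗ x^⊗i evaluates to a + i · x. Evaluating each term at x = 4:
  Term 0 contributes 4 + 0 · 4 = 4
  Term 1 contributes -5 + 1 · 4 = -1
  Term 2 contributes -5 + 2 · 4 = 3
  Term 3 contributes 9 + 3 · 4 = 21
  Term 4 contributes 10 + 4 · 4 = 26
p(4) = ⊕ of these = min[4, -1, 3, 21, 26] = -1.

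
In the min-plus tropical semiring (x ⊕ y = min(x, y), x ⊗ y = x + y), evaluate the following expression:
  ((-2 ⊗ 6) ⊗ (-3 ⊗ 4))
((-2 ⊗ 6) ⊗ (-3 ⊗ 4)) = 5

Expand innermost to outermost. Recall ⊕ takes the minimum of its arguments and ⊗ takes their sum. Working out the expression ((-2 ⊗ 6) ⊗ (-3 ⊗ 4)) gives 5.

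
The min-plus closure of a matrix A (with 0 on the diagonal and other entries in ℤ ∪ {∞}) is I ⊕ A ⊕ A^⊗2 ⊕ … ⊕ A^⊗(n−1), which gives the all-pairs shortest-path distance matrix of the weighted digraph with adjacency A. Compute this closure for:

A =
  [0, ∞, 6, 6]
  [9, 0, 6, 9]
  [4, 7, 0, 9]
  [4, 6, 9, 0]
Closure =
  [0, 12, 6, 6]
  [9, 0, 6, 9]
  [4, 7, 0, 9]
  [4, 6, 9, 0]

This is the Floyd-Warshall all-pairs shortest-path computation. For each intermediate vertex k = 0, 1, …, 3, update dist[i][j] ← min(dist[i][j], dist[i][k] + dist[k][j]). The final matrix gives, for each (i, j), the minimum total weight of any directed path from i to j (possibly empty when i = j).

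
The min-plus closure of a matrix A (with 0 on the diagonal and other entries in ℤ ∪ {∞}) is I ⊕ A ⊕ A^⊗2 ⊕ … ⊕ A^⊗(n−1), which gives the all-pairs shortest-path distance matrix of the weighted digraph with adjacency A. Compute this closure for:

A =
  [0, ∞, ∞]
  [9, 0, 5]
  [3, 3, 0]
Closure =
  [0, ∞, ∞]
  [8, 0, 5]
  [3, 3, 0]

This is the Floyd-Warshall all-pairs shortest-path computation. For each intermediate vertex k = 0, 1, …, 2, update dist[i][j] ← min(dist[i][j], dist[i][k] + dist[k][j]). The final matrix gives, for each (i, j), the minimum total weight of any directed path from i to j (possibly empty when i = j).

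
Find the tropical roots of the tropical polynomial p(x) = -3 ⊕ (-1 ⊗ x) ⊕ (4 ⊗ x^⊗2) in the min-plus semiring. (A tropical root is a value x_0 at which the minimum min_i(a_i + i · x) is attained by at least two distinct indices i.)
Roots: {-5, -2}

Each tropical root is a break point of the lower envelope of the lines y = a_i + i · x (there are 3 lines, with slopes 0, 1, ..., 2). Only the lines that attain the minimum somewhere contribute to roots; other lines are dominated. Here the surviving (envelope) indices are i = 2, i = 1, i = 0.
Intersections between consecutive envelope lines give the roots: for adjacent envelope indices i < j the intersection is x = (a_i − a_j) / (j − i). Reading off the sorted break points: {-5, -2}.
Verification: at each break x_0, at least two indices attain the minimum of min_i(a_i + i · x_0).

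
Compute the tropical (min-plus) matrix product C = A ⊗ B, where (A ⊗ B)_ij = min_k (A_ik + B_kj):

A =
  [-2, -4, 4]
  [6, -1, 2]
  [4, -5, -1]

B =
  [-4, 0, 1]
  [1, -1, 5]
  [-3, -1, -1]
A ⊗ B =
  [-6, -5, -1]
  [-1, -2, 1]
  [-4, -6, -2]

Apply the min-plus product entry-by-entry:
  C[0][0] = min over k of (A[0][0] + B[0][0] = -2 + -4 = -6, A[0][1] + B[1][0] = -4 + 1 = -3, A[0][2] + B[2][0] = 4 + -3 = 1) = -6 (attained at k = 0)
  C[0][1] = min over k of (A[0][0] + B[0][1] = -2 + 0 = -2, A[0][1] + B[1][1] = -4 + -1 = -5, A[0][2] + B[2][1] = 4 + -1 = 3) = -5 (attained at k = 1)
  C[0][2] = min over k of (A[0][0] + B[0][2] = -2 + 1 = -1, A[0][1] + B[1][2] = -4 + 5 = 1, A[0][2] + B[2][2] = 4 + -1 = 3) = -1 (attained at k = 0)
  C[1][0] = min over k of (A[1][0] + B[0][0] = 6 + -4 = 2, A[1][1] + B[1][0] = -1 + 1 = 0, A[1][2] + B[2][0] = 2 + -3 = -1) = -1 (attained at k = 2)
  C[1][1] = min over k of (A[1][0] + B[0][1] = 6 + 0 = 6, A[1][1] + B[1][1] = -1 + -1 = -2, A[1][2] + B[2][1] = 2 + -1 = 1) = -2 (attained at k = 1)
  C[1][2] = min over k of (A[1][0] + B[0][2] = 6 + 1 = 7, A[1][1] + B[1][2] = -1 + 5 = 4, A[1][2] + B[2][2] = 2 + -1 = 1) = 1 (attained at k = 2)
  C[2][0] = min over k of (A[2][0] + B[0][0] = 4 + -4 = 0, A[2][1] + B[1][0] = -5 + 1 = -4, A[2][2] + B[2][0] = -1 + -3 = -4) = -4 (attained at k = 1)
  C[2][1] = min over k of (A[2][0] + B[0][1] = 4 + 0 = 4, A[2][1] + B[1][1] = -5 + -1 = -6, A[2][2] + B[2][1] = -1 + -1 = -2) = -6 (attained at k = 1)
  C[2][2] = min over k of (A[2][0] + B[0][2] = 4 + 1 = 5, A[2][1] + B[1][2] = -5 + 5 = 0, A[2][2] + B[2][2] = -1 + -1 = -2) = -2 (attained at k = 2)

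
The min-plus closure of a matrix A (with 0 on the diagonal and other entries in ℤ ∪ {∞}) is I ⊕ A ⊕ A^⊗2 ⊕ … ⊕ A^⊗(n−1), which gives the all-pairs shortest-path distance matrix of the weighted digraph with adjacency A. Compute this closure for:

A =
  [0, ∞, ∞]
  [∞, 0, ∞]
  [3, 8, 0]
Closure =
  [0, ∞, ∞]
  [∞, 0, ∞]
  [3, 8, 0]

This is the Floyd-Warshall all-pairs shortest-path computation. For each intermediate vertex k = 0, 1, …, 2, update dist[i][j] ← min(dist[i][j], dist[i][k] + dist[k][j]). The final matrix gives, for each (i, j), the minimum total weight of any directed path from i to j (possibly empty when i = j).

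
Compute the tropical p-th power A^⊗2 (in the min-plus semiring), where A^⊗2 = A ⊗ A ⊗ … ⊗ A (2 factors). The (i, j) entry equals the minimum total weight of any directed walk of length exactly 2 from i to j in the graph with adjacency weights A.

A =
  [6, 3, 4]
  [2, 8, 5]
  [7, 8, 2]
A^⊗2 =
  [5, 9, 6]
  [8, 5, 6]
  [9, 10, 4]

Each entry (A^⊗2)_ij equals the minimum over all length-2 walks i = v_0 → v_1 → … → v_2 = j of Σ_t A[v_t][v_{t+1}]. For example, for (i, j) = (0, 2) we minimise over 3 possible intermediate vertex sequences; the minimum is 6, attained along the walk 0 → 2 → 2.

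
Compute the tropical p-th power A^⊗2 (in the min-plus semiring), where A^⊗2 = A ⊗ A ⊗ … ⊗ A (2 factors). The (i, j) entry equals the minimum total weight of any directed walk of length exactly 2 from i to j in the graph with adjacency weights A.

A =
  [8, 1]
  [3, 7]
A^⊗2 =
  [4, 8]
  [10, 4]

Each entry (A^⊗2)_ij equals the minimum over all length-2 walks i = v_0 → v_1 → … → v_2 = j of Σ_t A[v_t][v_{t+1}]. For example, for (i, j) = (0, 1) we minimise over 2 possible intermediate vertex sequences; the minimum is 8, attained along the walk 0 → 1 → 1.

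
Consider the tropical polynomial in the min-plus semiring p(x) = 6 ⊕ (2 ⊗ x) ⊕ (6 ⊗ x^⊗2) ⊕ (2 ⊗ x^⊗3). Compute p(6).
p(6) = 6

A tropical monomial a ⊗ x^⊗i evaluates to a + i · x. Evaluating each term at x = 6:
  Term 0 contributes 6 + 0 · 6 = 6
  Term 1 contributes 2 + 1 · 6 = 8
  Term 2 contributes 6 + 2 · 6 = 18
  Term 3 contributes 2 + 3 · 6 = 20
p(6) = ⊕ of these = min[6, 8, 18, 20] = 6.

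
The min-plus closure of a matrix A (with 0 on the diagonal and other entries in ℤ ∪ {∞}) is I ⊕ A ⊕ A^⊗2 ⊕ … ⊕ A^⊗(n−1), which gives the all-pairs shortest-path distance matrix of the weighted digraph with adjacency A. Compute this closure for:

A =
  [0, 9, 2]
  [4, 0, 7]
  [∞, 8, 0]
Closure =
  [0, 9, 2]
  [4, 0, 6]
  [12, 8, 0]

This is the Floyd-Warshall all-pairs shortest-path computation. For each intermediate vertex k = 0, 1, …, 2, update dist[i][j] ← min(dist[i][j], dist[i][k] + dist[k][j]). The final matrix gives, for each (i, j), the minimum total weight of any directed path from i to j (possibly empty when i = j).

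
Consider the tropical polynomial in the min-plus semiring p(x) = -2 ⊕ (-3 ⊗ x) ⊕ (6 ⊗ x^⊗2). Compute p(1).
p(1) = -2

A tropical monomial a ⊗ x^⊗i evaluates to a + i · x. Evaluating each term at x = 1:
  Term 0 contributes -2 + 0 · 1 = -2
  Term 1 contributes -3 + 1 · 1 = -2
  Term 2 contributes 6 + 2 · 1 = 8
p(1) = ⊕ of these = min[-2, -2, 8] = -2.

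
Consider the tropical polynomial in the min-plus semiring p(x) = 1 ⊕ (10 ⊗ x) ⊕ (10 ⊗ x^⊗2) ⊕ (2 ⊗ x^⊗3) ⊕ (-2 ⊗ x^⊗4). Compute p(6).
p(6) = 1

A tropical monomial a ⊗ x^⊗i evaluates to a + i · x. Evaluating each term at x = 6:
  Term 0 contributes 1 + 0 · 6 = 1
  Term 1 contributes 10 + 1 · 6 = 16
  Term 2 contributes 10 + 2 · 6 = 22
  Term 3 contributes 2 + 3 · 6 = 20
  Term 4 contributes -2 + 4 · 6 = 22
p(6) = ⊕ of these = min[1, 16, 22, 20, 22] = 1.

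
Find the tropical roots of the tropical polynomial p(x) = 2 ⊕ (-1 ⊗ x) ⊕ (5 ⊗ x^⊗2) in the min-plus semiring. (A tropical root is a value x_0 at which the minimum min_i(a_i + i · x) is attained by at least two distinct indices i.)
Roots: {-6, 3}

Each tropical root is a break point of the lower envelope of the lines y = a_i + i · x (there are 3 lines, with slopes 0, 1, ..., 2). Only the lines that attain the minimum somewhere contribute to roots; other lines are dominated. Here the surviving (envelope) indices are i = 2, i = 1, i = 0.
Intersections between consecutive envelope lines give the roots: for adjacent envelope indices i < j the intersection is x = (a_i − a_j) / (j − i). Reading off the sorted break points: {-6, 3}.
Verification: at each break x_0, at least two indices attain the minimum of min_i(a_i + i · x_0).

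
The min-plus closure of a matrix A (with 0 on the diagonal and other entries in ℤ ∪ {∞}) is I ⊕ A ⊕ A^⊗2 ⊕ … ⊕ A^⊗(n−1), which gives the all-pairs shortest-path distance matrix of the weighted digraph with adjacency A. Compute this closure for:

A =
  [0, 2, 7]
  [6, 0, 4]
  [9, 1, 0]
Closure =
  [0, 2, 6]
  [6, 0, 4]
  [7, 1, 0]

This is the Floyd-Warshall all-pairs shortest-path computation. For each intermediate vertex k = 0, 1, …, 2, update dist[i][j] ← min(dist[i][j], dist[i][k] + dist[k][j]). The final matrix gives, for each (i, j), the minimum total weight of any directed path from i to j (possibly empty when i = j).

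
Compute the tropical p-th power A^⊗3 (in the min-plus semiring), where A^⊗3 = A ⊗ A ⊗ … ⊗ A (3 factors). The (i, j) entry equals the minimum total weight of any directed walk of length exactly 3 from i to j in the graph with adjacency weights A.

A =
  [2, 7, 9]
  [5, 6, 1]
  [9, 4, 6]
A^⊗3 =
  [6, 11, 10]
  [9, 11, 6]
  [11, 9, 11]

Each entry (A^⊗3)_ij equals the minimum over all length-3 walks i = v_0 → v_1 → … → v_3 = j of Σ_t A[v_t][v_{t+1}]. For example, for (i, j) = (0, 2) we minimise over 9 possible intermediate vertex sequences; the minimum is 10, attained along the walk 0 → 0 → 1 → 2.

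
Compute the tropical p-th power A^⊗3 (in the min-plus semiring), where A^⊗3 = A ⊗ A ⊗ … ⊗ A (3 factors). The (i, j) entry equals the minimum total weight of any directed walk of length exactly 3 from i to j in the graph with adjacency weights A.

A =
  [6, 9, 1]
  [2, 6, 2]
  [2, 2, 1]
A^⊗3 =
  [4, 4, 3]
  [5, 5, 4]
  [4, 4, 3]

Each entry (A^⊗3)_ij equals the minimum over all length-3 walks i = v_0 → v_1 → … → v_3 = j of Σ_t A[v_t][v_{t+1}]. For example, for (i, j) = (0, 2) we minimise over 9 possible intermediate vertex sequences; the minimum is 3, attained along the walk 0 → 2 → 2 → 2.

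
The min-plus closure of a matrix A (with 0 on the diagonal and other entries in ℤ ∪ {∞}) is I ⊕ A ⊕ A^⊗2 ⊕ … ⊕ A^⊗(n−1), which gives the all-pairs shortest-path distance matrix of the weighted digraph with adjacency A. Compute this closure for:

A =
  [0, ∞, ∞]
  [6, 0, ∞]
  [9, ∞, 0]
Closure =
  [0, ∞, ∞]
  [6, 0, ∞]
  [9, ∞, 0]

This is the Floyd-Warshall all-pairs shortest-path computation. For each intermediate vertex k = 0, 1, …, 2, update dist[i][j] ← min(dist[i][j], dist[i][k] + dist[k][j]). The final matrix gives, for each (i, j), the minimum total weight of any directed path from i to j (possibly empty when i = j).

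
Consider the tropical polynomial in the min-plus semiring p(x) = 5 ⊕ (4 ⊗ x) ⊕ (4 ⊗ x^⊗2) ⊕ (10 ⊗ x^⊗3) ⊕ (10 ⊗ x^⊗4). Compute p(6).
p(6) = 5

A tropical monomial a ⊗ x^⊗i evaluates to a + i · x. Evaluating each term at x = 6:
  Term 0 contributes 5 + 0 · 6 = 5
  Term 1 contributes 4 + 1 · 6 = 10
  Term 2 contributes 4 + 2 · 6 = 16
  Term 3 contributes 10 + 3 · 6 = 28
  Term 4 contributes 10 + 4 · 6 = 34
p(6) = ⊕ of these = min[5, 10, 16, 28, 34] = 5.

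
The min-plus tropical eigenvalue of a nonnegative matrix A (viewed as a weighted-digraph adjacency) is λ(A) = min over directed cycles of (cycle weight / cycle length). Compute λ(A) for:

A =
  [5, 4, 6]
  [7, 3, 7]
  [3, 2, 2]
λ(A) = 2

Enumerate directed cycles and compute their means (weight / length). Sample:
  cycle 0 → 0: weight = 5, length = 1, mean = 5/1 ≈ 5.000
  cycle 1 → 1: weight = 3, length = 1, mean = 3/1 ≈ 3.000
  cycle 2 → 2: weight = 2, length = 1, mean = 2/1 ≈ 2.000
  cycle 0 → 1 → 0: weight = 11, length = 2, mean = 11/2 ≈ 5.500
  cycle 0 → 2 → 0: weight = 9, length = 2, mean = 9/2 ≈ 4.500
  cycle 1 → 0 → 1: weight = 11, length = 2, mean = 11/2 ≈ 5.500
Minimum mean = 2.000, attained e.g. along the cycle 2 → 2 with weight 2 and length 1. So λ(A) = 2/1 = 2.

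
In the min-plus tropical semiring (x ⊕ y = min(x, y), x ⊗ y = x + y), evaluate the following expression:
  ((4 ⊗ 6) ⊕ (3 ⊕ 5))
((4 ⊗ 6) ⊕ (3 ⊕ 5)) = 3

Expand innermost to outermost. Recall ⊕ takes the minimum of its arguments and ⊗ takes their sum. Working out the expression ((4 ⊗ 6) ⊕ (3 ⊕ 5)) gives 3.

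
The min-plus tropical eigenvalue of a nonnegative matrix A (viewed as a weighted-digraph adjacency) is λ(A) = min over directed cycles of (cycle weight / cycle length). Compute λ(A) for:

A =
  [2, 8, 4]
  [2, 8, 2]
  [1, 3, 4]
λ(A) = 2

Enumerate directed cycles and compute their means (weight / length). Sample:
  cycle 0 → 0: weight = 2, length = 1, mean = 2/1 ≈ 2.000
  cycle 1 → 1: weight = 8, length = 1, mean = 8/1 ≈ 8.000
  cycle 2 → 2: weight = 4, length = 1, mean = 4/1 ≈ 4.000
  cycle 0 → 1 → 0: weight = 10, length = 2, mean = 10/2 ≈ 5.000
  cycle 0 → 2 → 0: weight = 5, length = 2, mean = 5/2 ≈ 2.500
  cycle 1 → 0 → 1: weight = 10, length = 2, mean = 10/2 ≈ 5.000
Minimum mean = 2.000, attained e.g. along the cycle 0 → 0 with weight 2 and length 1. So λ(A) = 2/1 = 2.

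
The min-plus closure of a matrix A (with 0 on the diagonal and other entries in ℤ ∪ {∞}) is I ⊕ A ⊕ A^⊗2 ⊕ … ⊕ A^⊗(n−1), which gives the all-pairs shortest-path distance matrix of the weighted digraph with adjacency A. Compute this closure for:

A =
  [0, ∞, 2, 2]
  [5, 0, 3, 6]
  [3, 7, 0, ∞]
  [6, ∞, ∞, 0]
Closure =
  [0, 9, 2, 2]
  [5, 0, 3, 6]
  [3, 7, 0, 5]
  [6, 15, 8, 0]

This is the Floyd-Warshall all-pairs shortest-path computation. For each intermediate vertex k = 0, 1, …, 3, update dist[i][j] ← min(dist[i][j], dist[i][k] + dist[k][j]). The final matrix gives, for each (i, j), the minimum total weight of any directed path from i to j (possibly empty when i = j).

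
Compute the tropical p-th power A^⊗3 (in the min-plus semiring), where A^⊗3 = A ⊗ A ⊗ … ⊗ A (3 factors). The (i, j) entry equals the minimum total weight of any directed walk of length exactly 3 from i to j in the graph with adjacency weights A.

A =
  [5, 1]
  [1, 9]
A^⊗3 =
  [7, 3]
  [3, 7]

Each entry (A^⊗3)_ij equals the minimum over all length-3 walks i = v_0 → v_1 → … → v_3 = j of Σ_t A[v_t][v_{t+1}]. For example, for (i, j) = (0, 1) we minimise over 4 possible intermediate vertex sequences; the minimum is 3, attained along the walk 0 → 1 → 0 → 1.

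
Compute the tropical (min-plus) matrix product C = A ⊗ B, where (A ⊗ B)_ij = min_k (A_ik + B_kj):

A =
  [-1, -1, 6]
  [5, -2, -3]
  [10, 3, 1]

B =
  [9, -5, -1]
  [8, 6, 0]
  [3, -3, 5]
A ⊗ B =
  [7, -6, -2]
  [0, -6, -2]
  [4, -2, 3]

Apply the min-plus product entry-by-entry:
  C[0][0] = min over k of (A[0][0] + B[0][0] = -1 + 9 = 8, A[0][1] + B[1][0] = -1 + 8 = 7, A[0][2] + B[2][0] = 6 + 3 = 9) = 7 (attained at k = 1)
  C[0][1] = min over k of (A[0][0] + B[0][1] = -1 + -5 = -6, A[0][1] + B[1][1] = -1 + 6 = 5, A[0][2] + B[2][1] = 6 + -3 = 3) = -6 (attained at k = 0)
  C[0][2] = min over k of (A[0][0] + B[0][2] = -1 + -1 = -2, A[0][1] + B[1][2] = -1 + 0 = -1, A[0][2] + B[2][2] = 6 + 5 = 11) = -2 (attained at k = 0)
  C[1][0] = min over k of (A[1][0] + B[0][0] = 5 + 9 = 14, A[1][1] + B[1][0] = -2 + 8 = 6, A[1][2] + B[2][0] = -3 + 3 = 0) = 0 (attained at k = 2)
  C[1][1] = min over k of (A[1][0] + B[0][1] = 5 + -5 = 0, A[1][1] + B[1][1] = -2 + 6 = 4, A[1][2] + B[2][1] = -3 + -3 = -6) = -6 (attained at k = 2)
  C[1][2] = min over k of (A[1][0] + B[0][2] = 5 + -1 = 4, A[1][1] + B[1][2] = -2 + 0 = -2, A[1][2] + B[2][2] = -3 + 5 = 2) = -2 (attained at k = 1)
  C[2][0] = min over k of (A[2][0] + B[0][0] = 10 + 9 = 19, A[2][1] + B[1][0] = 3 + 8 = 11, A[2][2] + B[2][0] = 1 + 3 = 4) = 4 (attained at k = 2)
  C[2][1] = min over k of (A[2][0] + B[0][1] = 10 + -5 = 5, A[2][1] + B[1][1] = 3 + 6 = 9, A[2][2] + B[2][1] = 1 + -3 = -2) = -2 (attained at k = 2)
  C[2][2] = min over k of (A[2][0] + B[0][2] = 10 + -1 = 9, A[2][1] + B[1][2] = 3 + 0 = 3, A[2][2] + B[2][2] = 1 + 5 = 6) = 3 (attained at k = 1)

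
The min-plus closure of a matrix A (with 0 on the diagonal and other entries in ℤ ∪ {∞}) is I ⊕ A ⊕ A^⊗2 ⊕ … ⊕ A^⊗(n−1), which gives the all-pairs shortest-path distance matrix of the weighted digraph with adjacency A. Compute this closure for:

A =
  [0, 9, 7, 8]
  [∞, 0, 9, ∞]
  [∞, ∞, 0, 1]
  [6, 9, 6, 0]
Closure =
  [0, 9, 7, 8]
  [16, 0, 9, 10]
  [7, 10, 0, 1]
  [6, 9, 6, 0]

This is the Floyd-Warshall all-pairs shortest-path computation. For each intermediate vertex k = 0, 1, …, 3, update dist[i][j] ← min(dist[i][j], dist[i][k] + dist[k][j]). The final matrix gives, for each (i, j), the minimum total weight of any directed path from i to j (possibly empty when i = j).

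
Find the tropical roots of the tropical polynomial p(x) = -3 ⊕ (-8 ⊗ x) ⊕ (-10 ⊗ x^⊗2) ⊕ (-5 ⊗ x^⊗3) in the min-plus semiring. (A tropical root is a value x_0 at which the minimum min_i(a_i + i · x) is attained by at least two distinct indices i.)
Roots: {-5, 2, 5}

Each tropical root is a break point of the lower envelope of the lines y = a_i + i · x (there are 4 lines, with slopes 0, 1, ..., 3). Only the lines that attain the minimum somewhere contribute to roots; other lines are dominated. Here the surviving (envelope) indices are i = 3, i = 2, i = 1, i = 0.
Intersections between consecutive envelope lines give the roots: for adjacent envelope indices i < j the intersection is x = (a_i − a_j) / (j − i). Reading off the sorted break points: {-5, 2, 5}.
Verification: at each break x_0, at least two indices attain the minimum of min_i(a_i + i · x_0).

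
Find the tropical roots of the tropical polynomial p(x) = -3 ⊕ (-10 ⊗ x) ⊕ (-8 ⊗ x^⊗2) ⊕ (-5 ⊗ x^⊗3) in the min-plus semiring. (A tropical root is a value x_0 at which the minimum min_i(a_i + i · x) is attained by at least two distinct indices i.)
Roots: {-3, -2, 7}

Each tropical root is a break point of the lower envelope of the lines y = a_i + i · x (there are 4 lines, with slopes 0, 1, ..., 3). Only the lines that attain the minimum somewhere contribute to roots; other lines are dominated. Here the surviving (envelope) indices are i = 3, i = 2, i = 1, i = 0.
Intersections between consecutive envelope lines give the roots: for adjacent envelope indices i < j the intersection is x = (a_i − a_j) / (j − i). Reading off the sorted break points: {-3, -2, 7}.
Verification: at each break x_0, at least two indices attain the minimum of min_i(a_i + i · x_0).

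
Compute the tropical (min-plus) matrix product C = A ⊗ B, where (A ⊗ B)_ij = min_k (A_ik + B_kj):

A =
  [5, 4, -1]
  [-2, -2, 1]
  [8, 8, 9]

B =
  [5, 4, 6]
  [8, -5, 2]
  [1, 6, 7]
A ⊗ B =
  [0, -1, 6]
  [2, -7, 0]
  [10, 3, 10]

Apply the min-plus product entry-by-entry:
  C[0][0] = min over k of (A[0][0] + B[0][0] = 5 + 5 = 10, A[0][1] + B[1][0] = 4 + 8 = 12, A[0][2] + B[2][0] = -1 + 1 = 0) = 0 (attained at k = 2)
  C[0][1] = min over k of (A[0][0] + B[0][1] = 5 + 4 = 9, A[0][1] + B[1][1] = 4 + -5 = -1, A[0][2] + B[2][1] = -1 + 6 = 5) = -1 (attained at k = 1)
  C[0][2] = min over k of (A[0][0] + B[0][2] = 5 + 6 = 11, A[0][1] + B[1][2] = 4 + 2 = 6, A[0][2] + B[2][2] = -1 + 7 = 6) = 6 (attained at k = 1)
  C[1][0] = min over k of (A[1][0] + B[0][0] = -2 + 5 = 3, A[1][1] + B[1][0] = -2 + 8 = 6, A[1][2] + B[2][0] = 1 + 1 = 2) = 2 (attained at k = 2)
  C[1][1] = min over k of (A[1][0] + B[0][1] = -2 + 4 = 2, A[1][1] + B[1][1] = -2 + -5 = -7, A[1][2] + B[2][1] = 1 + 6 = 7) = -7 (attained at k = 1)
  C[1][2] = min over k of (A[1][0] + B[0][2] = -2 + 6 = 4, A[1][1] + B[1][2] = -2 + 2 = 0, A[1][2] + B[2][2] = 1 + 7 = 8) = 0 (attained at k = 1)
  C[2][0] = min over k of (A[2][0] + B[0][0] = 8 + 5 = 13, A[2][1] + B[1][0] = 8 + 8 = 16, A[2][2] + B[2][0] = 9 + 1 = 10) = 10 (attained at k = 2)
  C[2][1] = min over k of (A[2][0] + B[0][1] = 8 + 4 = 12, A[2][1] + B[1][1] = 8 + -5 = 3, A[2][2] + B[2][1] = 9 + 6 = 15) = 3 (attained at k = 1)
  C[2][2] = min over k of (A[2][0] + B[0][2] = 8 + 6 = 14, A[2][1] + B[1][2] = 8 + 2 = 10, A[2][2] + B[2][2] = 9 + 7 = 16) = 10 (attained at k = 1)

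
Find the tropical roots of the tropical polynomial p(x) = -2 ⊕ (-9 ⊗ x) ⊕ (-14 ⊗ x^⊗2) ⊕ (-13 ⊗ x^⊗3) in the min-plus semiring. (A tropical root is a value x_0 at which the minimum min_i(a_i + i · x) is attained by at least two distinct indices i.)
Roots: {-1, 5, 7}

Each tropical root is a break point of the lower envelope of the lines y = a_i + i · x (there are 4 lines, with slopes 0, 1, ..., 3). Only the lines that attain the minimum somewhere contribute to roots; other lines are dominated. Here the surviving (envelope) indices are i = 3, i = 2, i = 1, i = 0.
Intersections between consecutive envelope lines give the roots: for adjacent envelope indices i < j the intersection is x = (a_i − a_j) / (j − i). Reading off the sorted break points: {-1, 5, 7}.
Verification: at each break x_0, at least two indices attain the minimum of min_i(a_i + i · x_0).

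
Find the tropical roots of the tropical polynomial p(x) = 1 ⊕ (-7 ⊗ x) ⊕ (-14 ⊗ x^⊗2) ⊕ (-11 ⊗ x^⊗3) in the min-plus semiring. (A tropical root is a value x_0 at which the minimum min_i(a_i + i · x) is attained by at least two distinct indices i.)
Roots: {-3, 7, 8}

Each tropical root is a break point of the lower envelope of the lines y = a_i + i · x (there are 4 lines, with slopes 0, 1, ..., 3). Only the lines that attain the minimum somewhere contribute to roots; other lines are dominated. Here the surviving (envelope) indices are i = 3, i = 2, i = 1, i = 0.
Intersections between consecutive envelope lines give the roots: for adjacent envelope indices i < j the intersection is x = (a_i − a_j) / (j − i). Reading off the sorted break points: {-3, 7, 8}.
Verification: at each break x_0, at least two indices attain the minimum of min_i(a_i + i · x_0).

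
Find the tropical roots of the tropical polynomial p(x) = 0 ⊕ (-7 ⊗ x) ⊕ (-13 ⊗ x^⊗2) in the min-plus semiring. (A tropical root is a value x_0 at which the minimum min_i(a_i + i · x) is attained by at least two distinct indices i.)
Roots: {6, 7}

Each tropical root is a break point of the lower envelope of the lines y = a_i + i · x (there are 3 lines, with slopes 0, 1, ..., 2). Only the lines that attain the minimum somewhere contribute to roots; other lines are dominated. Here the surviving (envelope) indices are i = 2, i = 1, i = 0.
Intersections between consecutive envelope lines give the roots: for adjacent envelope indices i < j the intersection is x = (a_i − a_j) / (j − i). Reading off the sorted break points: {6, 7}.
Verification: at each break x_0, at least two indices attain the minimum of min_i(a_i + i · x_0).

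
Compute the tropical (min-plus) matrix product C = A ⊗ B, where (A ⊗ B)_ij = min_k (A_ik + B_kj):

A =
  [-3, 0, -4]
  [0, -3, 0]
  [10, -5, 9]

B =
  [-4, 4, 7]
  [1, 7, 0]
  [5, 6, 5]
A ⊗ B =
  [-7, 1, 0]
  [-4, 4, -3]
  [-4, 2, -5]

Apply the min-plus product entry-by-entry:
  C[0][0] = min over k of (A[0][0] + B[0][0] = -3 + -4 = -7, A[0][1] + B[1][0] = 0 + 1 = 1, A[0][2] + B[2][0] = -4 + 5 = 1) = -7 (attained at k = 0)
  C[0][1] = min over k of (A[0][0] + B[0][1] = -3 + 4 = 1, A[0][1] + B[1][1] = 0 + 7 = 7, A[0][2] + B[2][1] = -4 + 6 = 2) = 1 (attained at k = 0)
  C[0][2] = min over k of (A[0][0] + B[0][2] = -3 + 7 = 4, A[0][1] + B[1][2] = 0 + 0 = 0, A[0][2] + B[2][2] = -4 + 5 = 1) = 0 (attained at k = 1)
  C[1][0] = min over k of (A[1][0] + B[0][0] = 0 + -4 = -4, A[1][1] + B[1][0] = -3 + 1 = -2, A[1][2] + B[2][0] = 0 + 5 = 5) = -4 (attained at k = 0)
  C[1][1] = min over k of (A[1][0] + B[0][1] = 0 + 4 = 4, A[1][1] + B[1][1] = -3 + 7 = 4, A[1][2] + B[2][1] = 0 + 6 = 6) = 4 (attained at k = 0)
  C[1][2] = min over k of (A[1][0] + B[0][2] = 0 + 7 = 7, A[1][1] + B[1][2] = -3 + 0 = -3, A[1][2] + B[2][2] = 0 + 5 = 5) = -3 (attained at k = 1)
  C[2][0] = min over k of (A[2][0] + B[0][0] = 10 + -4 = 6, A[2][1] + B[1][0] = -5 + 1 = -4, A[2][2] + B[2][0] = 9 + 5 = 14) = -4 (attained at k = 1)
  C[2][1] = min over k of (A[2][0] + B[0][1] = 10 + 4 = 14, A[2][1] + B[1][1] = -5 + 7 = 2, A[2][2] + B[2][1] = 9 + 6 = 15) = 2 (attained at k = 1)
  C[2][2] = min over k of (A[2][0] + B[0][2] = 10 + 7 = 17, A[2][1] + B[1][2] = -5 + 0 = -5, A[2][2] + B[2][2] = 9 + 5 = 14) = -5 (attained at k = 1)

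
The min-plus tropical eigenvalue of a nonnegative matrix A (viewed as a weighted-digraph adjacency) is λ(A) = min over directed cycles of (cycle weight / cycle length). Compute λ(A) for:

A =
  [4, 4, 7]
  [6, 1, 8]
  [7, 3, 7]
λ(A) = 1

Enumerate directed cycles and compute their means (weight / length). Sample:
  cycle 0 → 0: weight = 4, length = 1, mean = 4/1 ≈ 4.000
  cycle 1 → 1: weight = 1, length = 1, mean = 1/1 ≈ 1.000
  cycle 2 → 2: weight = 7, length = 1, mean = 7/1 ≈ 7.000
  cycle 0 → 1 → 0: weight = 10, length = 2, mean = 10/2 ≈ 5.000
  cycle 0 → 2 → 0: weight = 14, length = 2, mean = 14/2 ≈ 7.000
  cycle 1 → 0 → 1: weight = 10, length = 2, mean = 10/2 ≈ 5.000
Minimum mean = 1.000, attained e.g. along the cycle 1 → 1 with weight 1 and length 1. So λ(A) = 1/1 = 1.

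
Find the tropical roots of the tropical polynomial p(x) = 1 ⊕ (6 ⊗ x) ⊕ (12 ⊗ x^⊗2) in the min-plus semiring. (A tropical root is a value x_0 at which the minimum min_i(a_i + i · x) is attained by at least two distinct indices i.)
Roots: {-6, -5}

Each tropical root is a break point of the lower envelope of the lines y = a_i + i · x (there are 3 lines, with slopes 0, 1, ..., 2). Only the lines that attain the minimum somewhere contribute to roots; other lines are dominated. Here the surviving (envelope) indices are i = 2, i = 1, i = 0.
Intersections between consecutive envelope lines give the roots: for adjacent envelope indices i < j the intersection is x = (a_i − a_j) / (j − i). Reading off the sorted break points: {-6, -5}.
Verification: at each break x_0, at least two indices attain the minimum of min_i(a_i + i · x_0).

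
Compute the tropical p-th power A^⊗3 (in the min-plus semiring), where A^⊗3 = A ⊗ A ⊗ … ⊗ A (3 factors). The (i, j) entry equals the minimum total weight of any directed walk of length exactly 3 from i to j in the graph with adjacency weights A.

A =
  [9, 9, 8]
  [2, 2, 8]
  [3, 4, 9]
A^⊗3 =
  [13, 13, 19]
  [6, 6, 12]
  [8, 8, 14]

Each entry (A^⊗3)_ij equals the minimum over all length-3 walks i = v_0 → v_1 → … → v_3 = j of Σ_t A[v_t][v_{t+1}]. For example, for (i, j) = (0, 2) we minimise over 9 possible intermediate vertex sequences; the minimum is 19, attained along the walk 0 → 1 → 0 → 2.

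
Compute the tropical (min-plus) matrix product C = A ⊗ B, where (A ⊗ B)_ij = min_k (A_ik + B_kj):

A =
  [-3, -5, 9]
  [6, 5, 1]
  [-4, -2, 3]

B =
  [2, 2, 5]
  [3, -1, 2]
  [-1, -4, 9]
A ⊗ B =
  [-2, -6, -3]
  [0, -3, 7]
  [-2, -3, 0]

Apply the min-plus product entry-by-entry:
  C[0][0] = min over k of (A[0][0] + B[0][0] = -3 + 2 = -1, A[0][1] + B[1][0] = -5 + 3 = -2, A[0][2] + B[2][0] = 9 + -1 = 8) = -2 (attained at k = 1)
  C[0][1] = min over k of (A[0][0] + B[0][1] = -3 + 2 = -1, A[0][1] + B[1][1] = -5 + -1 = -6, A[0][2] + B[2][1] = 9 + -4 = 5) = -6 (attained at k = 1)
  C[0][2] = min over k of (A[0][0] + B[0][2] = -3 + 5 = 2, A[0][1] + B[1][2] = -5 + 2 = -3, A[0][2] + B[2][2] = 9 + 9 = 18) = -3 (attained at k = 1)
  C[1][0] = min over k of (A[1][0] + B[0][0] = 6 + 2 = 8, A[1][1] + B[1][0] = 5 + 3 = 8, A[1][2] + B[2][0] = 1 + -1 = 0) = 0 (attained at k = 2)
  C[1][1] = min over k of (A[1][0] + B[0][1] = 6 + 2 = 8, A[1][1] + B[1][1] = 5 + -1 = 4, A[1][2] + B[2][1] = 1 + -4 = -3) = -3 (attained at k = 2)
  C[1][2] = min over k of (A[1][0] + B[0][2] = 6 + 5 = 11, A[1][1] + B[1][2] = 5 + 2 = 7, A[1][2] + B[2][2] = 1 + 9 = 10) = 7 (attained at k = 1)
  C[2][0] = min over k of (A[2][0] + B[0][0] = -4 + 2 = -2, A[2][1] + B[1][0] = -2 + 3 = 1, A[2][2] + B[2][0] = 3 + -1 = 2) = -2 (attained at k = 0)
  C[2][1] = min over k of (A[2][0] + B[0][1] = -4 + 2 = -2, A[2][1] + B[1][1] = -2 + -1 = -3, A[2][2] + B[2][1] = 3 + -4 = -1) = -3 (attained at k = 1)
  C[2][2] = min over k of (A[2][0] + B[0][2] = -4 + 5 = 1, A[2][1] + B[1][2] = -2 + 2 = 0, A[2][2] + B[2][2] = 3 + 9 = 12) = 0 (attained at k = 1)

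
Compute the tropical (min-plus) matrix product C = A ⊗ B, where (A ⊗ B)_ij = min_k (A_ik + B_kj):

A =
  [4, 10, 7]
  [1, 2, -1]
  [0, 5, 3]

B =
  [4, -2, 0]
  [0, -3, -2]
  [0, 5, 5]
A ⊗ B =
  [7, 2, 4]
  [-1, -1, 0]
  [3, -2, 0]

Apply the min-plus product entry-by-entry:
  C[0][0] = min over k of (A[0][0] + B[0][0] = 4 + 4 = 8, A[0][1] + B[1][0] = 10 + 0 = 10, A[0][2] + B[2][0] = 7 + 0 = 7) = 7 (attained at k = 2)
  C[0][1] = min over k of (A[0][0] + B[0][1] = 4 + -2 = 2, A[0][1] + B[1][1] = 10 + -3 = 7, A[0][2] + B[2][1] = 7 + 5 = 12) = 2 (attained at k = 0)
  C[0][2] = min over k of (A[0][0] + B[0][2] = 4 + 0 = 4, A[0][1] + B[1][2] = 10 + -2 = 8, A[0][2] + B[2][2] = 7 + 5 = 12) = 4 (attained at k = 0)
  C[1][0] = min over k of (A[1][0] + B[0][0] = 1 + 4 = 5, A[1][1] + B[1][0] = 2 + 0 = 2, A[1][2] + B[2][0] = -1 + 0 = -1) = -1 (attained at k = 2)
  C[1][1] = min over k of (A[1][0] + B[0][1] = 1 + -2 = -1, A[1][1] + B[1][1] = 2 + -3 = -1, A[1][2] + B[2][1] = -1 + 5 = 4) = -1 (attained at k = 0)
  C[1][2] = min over k of (A[1][0] + B[0][2] = 1 + 0 = 1, A[1][1] + B[1][2] = 2 + -2 = 0, A[1][2] + B[2][2] = -1 + 5 = 4) = 0 (attained at k = 1)
  C[2][0] = min over k of (A[2][0] + B[0][0] = 0 + 4 = 4, A[2][1] + B[1][0] = 5 + 0 = 5, A[2][2] + B[2][0] = 3 + 0 = 3) = 3 (attained at k = 2)
  C[2][1] = min over k of (A[2][0] + B[0][1] = 0 + -2 = -2, A[2][1] + B[1][1] = 5 + -3 = 2, A[2][2] + B[2][1] = 3 + 5 = 8) = -2 (attained at k = 0)
  C[2][2] = min over k of (A[2][0] + B[0][2] = 0 + 0 = 0, A[2][1] + B[1][2] = 5 + -2 = 3, A[2][2] + B[2][2] = 3 + 5 = 8) = 0 (attained at k = 0)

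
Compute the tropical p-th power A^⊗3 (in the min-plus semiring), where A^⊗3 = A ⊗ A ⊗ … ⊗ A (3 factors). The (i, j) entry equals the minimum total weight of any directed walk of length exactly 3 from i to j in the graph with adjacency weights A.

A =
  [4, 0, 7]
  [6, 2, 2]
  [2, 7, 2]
A^⊗3 =
  [4, 4, 4]
  [6, 4, 6]
  [6, 4, 4]

Each entry (A^⊗3)_ij equals the minimum over all length-3 walks i = v_0 → v_1 → … → v_3 = j of Σ_t A[v_t][v_{t+1}]. For example, for (i, j) = (0, 2) we minimise over 9 possible intermediate vertex sequences; the minimum is 4, attained along the walk 0 → 1 → 1 → 2.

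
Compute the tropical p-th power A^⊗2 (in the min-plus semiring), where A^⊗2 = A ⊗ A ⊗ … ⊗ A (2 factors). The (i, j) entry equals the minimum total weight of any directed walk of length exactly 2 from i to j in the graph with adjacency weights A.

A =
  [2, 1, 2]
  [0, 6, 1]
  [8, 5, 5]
A^⊗2 =
  [1, 3, 2]
  [2, 1, 2]
  [5, 9, 6]

Each entry (A^⊗2)_ij equals the minimum over all length-2 walks i = v_0 → v_1 → … → v_2 = j of Σ_t A[v_t][v_{t+1}]. For example, for (i, j) = (0, 2) we minimise over 3 possible intermediate vertex sequences; the minimum is 2, attained along the walk 0 → 1 → 2.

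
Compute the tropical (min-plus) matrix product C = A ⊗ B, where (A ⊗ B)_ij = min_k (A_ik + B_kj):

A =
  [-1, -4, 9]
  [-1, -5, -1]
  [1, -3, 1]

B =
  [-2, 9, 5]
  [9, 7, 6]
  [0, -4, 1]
A ⊗ B =
  [-3, 3, 2]
  [-3, -5, 0]
  [-1, -3, 2]

Apply the min-plus product entry-by-entry:
  C[0][0] = min over k of (A[0][0] + B[0][0] = -1 + -2 = -3, A[0][1] + B[1][0] = -4 + 9 = 5, A[0][2] + B[2][0] = 9 + 0 = 9) = -3 (attained at k = 0)
  C[0][1] = min over k of (A[0][0] + B[0][1] = -1 + 9 = 8, A[0][1] + B[1][1] = -4 + 7 = 3, A[0][2] + B[2][1] = 9 + -4 = 5) = 3 (attained at k = 1)
  C[0][2] = min over k of (A[0][0] + B[0][2] = -1 + 5 = 4, A[0][1] + B[1][2] = -4 + 6 = 2, A[0][2] + B[2][2] = 9 + 1 = 10) = 2 (attained at k = 1)
  C[1][0] = min over k of (A[1][0] + B[0][0] = -1 + -2 = -3, A[1][1] + B[1][0] = -5 + 9 = 4, A[1][2] + B[2][0] = -1 + 0 = -1) = -3 (attained at k = 0)
  C[1][1] = min over k of (A[1][0] + B[0][1] = -1 + 9 = 8, A[1][1] + B[1][1] = -5 + 7 = 2, A[1][2] + B[2][1] = -1 + -4 = -5) = -5 (attained at k = 2)
  C[1][2] = min over k of (A[1][0] + B[0][2] = -1 + 5 = 4, A[1][1] + B[1][2] = -5 + 6 = 1, A[1][2] + B[2][2] = -1 + 1 = 0) = 0 (attained at k = 2)
  C[2][0] = min over k of (A[2][0] + B[0][0] = 1 + -2 = -1, A[2][1] + B[1][0] = -3 + 9 = 6, A[2][2] + B[2][0] = 1 + 0 = 1) = -1 (attained at k = 0)
  C[2][1] = min over k of (A[2][0] + B[0][1] = 1 + 9 = 10, A[2][1] + B[1][1] = -3 + 7 = 4, A[2][2] + B[2][1] = 1 + -4 = -3) = -3 (attained at k = 2)
  C[2][2] = min over k of (A[2][0] + B[0][2] = 1 + 5 = 6, A[2][1] + B[1][2] = -3 + 6 = 3, A[2][2] + B[2][2] = 1 + 1 = 2) = 2 (attained at k = 2)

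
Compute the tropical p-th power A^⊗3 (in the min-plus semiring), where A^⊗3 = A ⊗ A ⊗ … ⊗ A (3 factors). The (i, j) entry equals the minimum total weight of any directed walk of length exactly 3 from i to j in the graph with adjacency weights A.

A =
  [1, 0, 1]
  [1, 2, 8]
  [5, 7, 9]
A^⊗3 =
  [2, 1, 2]
  [2, 2, 3]
  [6, 6, 7]

Each entry (A^⊗3)_ij equals the minimum over all length-3 walks i = v_0 → v_1 → … → v_3 = j of Σ_t A[v_t][v_{t+1}]. For example, for (i, j) = (0, 2) we minimise over 9 possible intermediate vertex sequences; the minimum is 2, attained along the walk 0 → 1 → 0 → 2.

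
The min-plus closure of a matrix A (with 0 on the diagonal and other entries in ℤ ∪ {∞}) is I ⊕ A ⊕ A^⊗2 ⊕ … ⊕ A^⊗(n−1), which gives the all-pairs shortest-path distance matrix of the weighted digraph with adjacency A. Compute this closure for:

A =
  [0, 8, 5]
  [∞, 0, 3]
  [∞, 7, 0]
Closure =
  [0, 8, 5]
  [∞, 0, 3]
  [∞, 7, 0]

This is the Floyd-Warshall all-pairs shortest-path computation. For each intermediate vertex k = 0, 1, …, 2, update dist[i][j] ← min(dist[i][j], dist[i][k] + dist[k][j]). The final matrix gives, for each (i, j), the minimum total weight of any directed path from i to j (possibly empty when i = j).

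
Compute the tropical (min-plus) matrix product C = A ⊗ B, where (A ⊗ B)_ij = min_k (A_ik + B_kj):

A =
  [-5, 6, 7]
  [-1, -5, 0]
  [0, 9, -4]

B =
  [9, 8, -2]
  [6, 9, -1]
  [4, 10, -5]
A ⊗ B =
  [4, 3, -7]
  [1, 4, -6]
  [0, 6, -9]

Apply the min-plus product entry-by-entry:
  C[0][0] = min over k of (A[0][0] + B[0][0] = -5 + 9 = 4, A[0][1] + B[1][0] = 6 + 6 = 12, A[0][2] + B[2][0] = 7 + 4 = 11) = 4 (attained at k = 0)
  C[0][1] = min over k of (A[0][0] + B[0][1] = -5 + 8 = 3, A[0][1] + B[1][1] = 6 + 9 = 15, A[0][2] + B[2][1] = 7 + 10 = 17) = 3 (attained at k = 0)
  C[0][2] = min over k of (A[0][0] + B[0][2] = -5 + -2 = -7, A[0][1] + B[1][2] = 6 + -1 = 5, A[0][2] + B[2][2] = 7 + -5 = 2) = -7 (attained at k = 0)
  C[1][0] = min over k of (A[1][0] + B[0][0] = -1 + 9 = 8, A[1][1] + B[1][0] = -5 + 6 = 1, A[1][2] + B[2][0] = 0 + 4 = 4) = 1 (attained at k = 1)
  C[1][1] = min over k of (A[1][0] + B[0][1] = -1 + 8 = 7, A[1][1] + B[1][1] = -5 + 9 = 4, A[1][2] + B[2][1] = 0 + 10 = 10) = 4 (attained at k = 1)
  C[1][2] = min over k of (A[1][0] + B[0][2] = -1 + -2 = -3, A[1][1] + B[1][2] = -5 + -1 = -6, A[1][2] + B[2][2] = 0 + -5 = -5) = -6 (attained at k = 1)
  C[2][0] = min over k of (A[2][0] + B[0][0] = 0 + 9 = 9, A[2][1] + B[1][0] = 9 + 6 = 15, A[2][2] + B[2][0] = -4 + 4 = 0) = 0 (attained at k = 2)
  C[2][1] = min over k of (A[2][0] + B[0][1] = 0 + 8 = 8, A[2][1] + B[1][1] = 9 + 9 = 18, A[2][2] + B[2][1] = -4 + 10 = 6) = 6 (attained at k = 2)
  C[2][2] = min over k of (A[2][0] + B[0][2] = 0 + -2 = -2, A[2][1] + B[1][2] = 9 + -1 = 8, A[2][2] + B[2][2] = -4 + -5 = -9) = -9 (attained at k = 2)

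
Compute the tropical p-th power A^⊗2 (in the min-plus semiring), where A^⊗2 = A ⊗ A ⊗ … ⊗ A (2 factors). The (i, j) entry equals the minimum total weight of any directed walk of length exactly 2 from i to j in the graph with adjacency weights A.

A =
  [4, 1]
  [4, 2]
A^⊗2 =
  [5, 3]
  [6, 4]

Each entry (A^⊗2)_ij equals the minimum over all length-2 walks i = v_0 → v_1 → … → v_2 = j of Σ_t A[v_t][v_{t+1}]. For example, for (i, j) = (0, 1) we minimise over 2 possible intermediate vertex sequences; the minimum is 3, attained along the walk 0 → 1 → 1.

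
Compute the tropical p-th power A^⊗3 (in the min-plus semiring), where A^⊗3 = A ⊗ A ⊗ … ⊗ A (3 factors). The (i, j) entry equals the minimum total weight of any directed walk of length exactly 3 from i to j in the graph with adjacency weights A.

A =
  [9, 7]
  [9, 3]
A^⊗3 =
  [19, 13]
  [15, 9]

Each entry (A^⊗3)_ij equals the minimum over all length-3 walks i = v_0 → v_1 → … → v_3 = j of Σ_t A[v_t][v_{t+1}]. For example, for (i, j) = (0, 1) we minimise over 4 possible intermediate vertex sequences; the minimum is 13, attained along the walk 0 → 1 → 1 → 1.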